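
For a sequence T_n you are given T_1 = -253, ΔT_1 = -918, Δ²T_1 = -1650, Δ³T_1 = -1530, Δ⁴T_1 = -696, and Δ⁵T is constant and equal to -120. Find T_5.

-20641

Build the table forward from the leading diagonal:
Fifth differences: -120  -120  -120  -120  -120
Fourth differences: -696  -816  -936  -1056  -1176
Third differences: -1530  -2226  -3042  -3978  -5034
Second differences: -1650  -3180  -5406  -8448  -12426
First differences: -918  -2568  -5748  -11154  -19602
T: -253  -1171  -3739  -9487  -20641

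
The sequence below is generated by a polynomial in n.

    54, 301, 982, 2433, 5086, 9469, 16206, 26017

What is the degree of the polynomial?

4

D1: 247, 681, 1451, 2653, 4383, 6737, 9811
D2: 434, 770, 1202, 1730, 2354, 3074
D3: 336, 432, 528, 624, 720
D4: 96, 96, 96, 96
The fourth differences are constant, so the polynomial has degree 4.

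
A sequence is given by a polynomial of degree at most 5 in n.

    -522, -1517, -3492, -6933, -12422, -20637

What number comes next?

-32352

Δ: -995  -1975  -3441  -5489  -8215
Δ²: -980  -1466  -2048  -2726
Δ³: -486  -582  -678
Δ⁴: -96  -96
The fourth differences are constant (-96).
-678 − 96 = -774;  -2726 − 774 = -3500;  -8215 − 3500 = -11715;  -20637 − 11715 = -32352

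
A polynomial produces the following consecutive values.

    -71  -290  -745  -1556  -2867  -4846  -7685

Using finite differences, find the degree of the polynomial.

4

-219, -455, -811, -1311, -1979, -2839
-236, -356, -500, -668, -860
-120, -144, -168, -192
-24, -24, -24
The fourth differences are constant, so the polynomial has degree 4.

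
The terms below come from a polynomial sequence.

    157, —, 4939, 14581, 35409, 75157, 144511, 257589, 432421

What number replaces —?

Using the last 7 terms:
Δ: 9642  20828  39748  69354  113078  174832
Δ²: 11186  18920  29606  43724  61754
Δ³: 7734  10686  14118  18030
Δ⁴: 2952  3432  3912
Δ⁵: 480  480
Constant fifth difference = 480.
Extend backward: 2952 − 480 = 2472;  7734 − 2472 = 5262;  11186 − 5262 = 5924;  9642 − 5924 = 3718;  4939 − 3718 = 1221

1221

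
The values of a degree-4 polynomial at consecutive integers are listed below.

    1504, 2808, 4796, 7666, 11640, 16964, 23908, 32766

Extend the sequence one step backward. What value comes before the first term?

710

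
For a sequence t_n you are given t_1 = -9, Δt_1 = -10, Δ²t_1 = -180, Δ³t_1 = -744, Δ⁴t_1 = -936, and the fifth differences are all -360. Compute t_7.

Build the table forward from the leading diagonal:
Fifth differences: -360, -360, -360, -360, -360, -360, -360
Fourth differences: -936, -1296, -1656, -2016, -2376, -2736, -3096
Third differences: -744, -1680, -2976, -4632, -6648, -9024, -11760
Second differences: -180, -924, -2604, -5580, -10212, -16860, -25884
First differences: -10, -190, -1114, -3718, -9298, -19510, -36370
t: -9, -19, -209, -1323, -5041, -14339, -33849

-33849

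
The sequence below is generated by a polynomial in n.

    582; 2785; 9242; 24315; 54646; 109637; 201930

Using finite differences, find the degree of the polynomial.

5

D1: 2203, 6457, 15073, 30331, 54991, 92293
D2: 4254, 8616, 15258, 24660, 37302
D3: 4362, 6642, 9402, 12642
D4: 2280, 2760, 3240
D5: 480, 480
The fifth differences are constant, so the polynomial has degree 5.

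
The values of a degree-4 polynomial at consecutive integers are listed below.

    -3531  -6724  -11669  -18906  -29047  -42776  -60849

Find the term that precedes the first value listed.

Δ: -3193  -4945  -7237  -10141  -13729  -18073
Δ²: -1752  -2292  -2904  -3588  -4344
Δ³: -540  -612  -684  -756
Δ⁴: -72  -72  -72
The fourth differences are constant at -72.
Work back: -540 + 72 = -468;  -1752 + 468 = -1284;  -3193 + 1284 = -1909;  -3531 + 1909 = -1622

-1622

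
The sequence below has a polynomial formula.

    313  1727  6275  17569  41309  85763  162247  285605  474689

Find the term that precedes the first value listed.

29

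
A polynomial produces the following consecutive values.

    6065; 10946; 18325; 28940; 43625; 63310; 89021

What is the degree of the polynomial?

4881, 7379, 10615, 14685, 19685, 25711
2498, 3236, 4070, 5000, 6026
738, 834, 930, 1026
96, 96, 96
The fourth differences are constant, so the polynomial has degree 4.

4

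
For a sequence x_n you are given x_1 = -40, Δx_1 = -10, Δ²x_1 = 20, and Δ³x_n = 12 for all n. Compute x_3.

Build the table forward from the leading diagonal:
D3: 12, 12, 12
D2: 20, 32, 44
D1: -10, 10, 42
x: -40, -50, -40

-40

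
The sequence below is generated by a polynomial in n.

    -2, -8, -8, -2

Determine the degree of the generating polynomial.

2

D1: -6, 0, 6
D2: 6, 6
The second differences are constant, so the polynomial has degree 2.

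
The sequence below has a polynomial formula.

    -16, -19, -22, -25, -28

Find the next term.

-31

Δ: -3  -3  -3  -3
The first differences are constant (-3).
-28 − 3 = -31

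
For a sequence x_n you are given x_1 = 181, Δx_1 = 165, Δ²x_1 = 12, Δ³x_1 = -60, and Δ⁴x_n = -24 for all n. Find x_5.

Build the table forward from the leading diagonal:
Δ⁴: -24, -24, -24, -24, -24
Δ³: -60, -84, -108, -132, -156
Δ²: 12, -48, -132, -240, -372
Δ: 165, 177, 129, -3, -243
x: 181, 346, 523, 652, 649

649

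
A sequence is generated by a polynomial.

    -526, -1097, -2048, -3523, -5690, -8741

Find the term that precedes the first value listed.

Δ: -571  -951  -1475  -2167  -3051
Δ²: -380  -524  -692  -884
Δ³: -144  -168  -192
Δ⁴: -24  -24
The fourth differences are constant at -24.
Work back: -144 + 24 = -120;  -380 + 120 = -260;  -571 + 260 = -311;  -526 + 311 = -215

-215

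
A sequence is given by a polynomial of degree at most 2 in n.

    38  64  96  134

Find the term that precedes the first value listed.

18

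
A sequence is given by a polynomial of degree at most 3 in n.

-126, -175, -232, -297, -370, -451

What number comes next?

-540

-49  -57  -65  -73  -81
-8  -8  -8  -8
The second differences are constant (-8).
-81 − 8 = -89;  -451 − 89 = -540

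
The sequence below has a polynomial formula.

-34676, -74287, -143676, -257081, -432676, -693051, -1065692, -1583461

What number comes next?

-2285076

First differences: -39611 , -69389 , -113405 , -175595 , -260375 , -372641 , -517769
Second differences: -29778 , -44016 , -62190 , -84780 , -112266 , -145128
Third differences: -14238 , -18174 , -22590 , -27486 , -32862
Fourth differences: -3936 , -4416 , -4896 , -5376
Fifth differences: -480 , -480 , -480
Fifth differences constant at -480.
-5376 − 480 = -5856;  -32862 − 5856 = -38718;  -145128 − 38718 = -183846;  -517769 − 183846 = -701615;  -1583461 − 701615 = -2285076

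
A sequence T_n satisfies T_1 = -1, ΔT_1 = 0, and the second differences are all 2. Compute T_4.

Build the table forward from the leading diagonal:
Second differences: 2, 2, 2, 2
First differences: 0, 2, 4, 6
T: -1, -1, 1, 5

5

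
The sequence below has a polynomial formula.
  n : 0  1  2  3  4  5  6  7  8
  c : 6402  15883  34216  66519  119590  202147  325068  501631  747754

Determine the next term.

D1: 9481, 18333, 32303, 53071, 82557, 122921, 176563, 246123
D2: 8852, 13970, 20768, 29486, 40364, 53642, 69560
D3: 5118, 6798, 8718, 10878, 13278, 15918
D4: 1680, 1920, 2160, 2400, 2640
D5: 240, 240, 240, 240
The fifth differences are constant (240).
2640 + 240 = 2880;  15918 + 2880 = 18798;  69560 + 18798 = 88358;  246123 + 88358 = 334481;  747754 + 334481 = 1082235

1082235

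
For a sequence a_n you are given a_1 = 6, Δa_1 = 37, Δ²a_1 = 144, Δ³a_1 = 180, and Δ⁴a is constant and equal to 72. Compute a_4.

Build the table forward from the leading diagonal:
D4: 72, 72, 72, 72
D3: 180, 252, 324, 396
D2: 144, 324, 576, 900
D1: 37, 181, 505, 1081
a: 6, 43, 224, 729

729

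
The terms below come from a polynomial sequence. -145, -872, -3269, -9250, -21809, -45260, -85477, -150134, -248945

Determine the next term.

-393904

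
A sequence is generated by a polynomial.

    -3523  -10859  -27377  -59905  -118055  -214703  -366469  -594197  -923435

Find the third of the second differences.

Δ: -7336, -16518, -32528, -58150, -96648, -151766, -227728, -329238
Δ²: -9182, -16010, -25622, -38498, -55118, -75962, -101510
Δ³: -6828, -9612, -12876, -16620, -20844, -25548
Δ⁴: -2784, -3264, -3744, -4224, -4704
Δ⁵: -480, -480, -480, -480

-25622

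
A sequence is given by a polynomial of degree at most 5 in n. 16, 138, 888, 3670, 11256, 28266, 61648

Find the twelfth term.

940758

D1: 122, 750, 2782, 7586, 17010, 33382
D2: 628, 2032, 4804, 9424, 16372
D3: 1404, 2772, 4620, 6948
D4: 1368, 1848, 2328
D5: 480, 480
Fifth differences constant at 480.
2328 + 480 = 2808;  6948 + 2808 = 9756;  16372 + 9756 = 26128;  33382 + 26128 = 59510;  61648 + 59510 = 121158
2808 + 480 = 3288;  9756 + 3288 = 13044;  26128 + 13044 = 39172;  59510 + 39172 = 98682;  121158 + 98682 = 219840
3288 + 480 = 3768;  13044 + 3768 = 16812;  39172 + 16812 = 55984;  98682 + 55984 = 154666;  219840 + 154666 = 374506
3768 + 480 = 4248;  16812 + 4248 = 21060;  55984 + 21060 = 77044;  154666 + 77044 = 231710;  374506 + 231710 = 606216
4248 + 480 = 4728;  21060 + 4728 = 25788;  77044 + 25788 = 102832;  231710 + 102832 = 334542;  606216 + 334542 = 940758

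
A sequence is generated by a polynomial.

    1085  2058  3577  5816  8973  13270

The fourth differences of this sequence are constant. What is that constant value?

Δ: 973, 1519, 2239, 3157, 4297
Δ²: 546, 720, 918, 1140
Δ³: 174, 198, 222
Δ⁴: 24, 24

24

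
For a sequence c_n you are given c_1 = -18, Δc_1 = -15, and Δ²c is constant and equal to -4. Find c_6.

Build the table forward from the leading diagonal:
D2: -4  -4  -4  -4  -4  -4
D1: -15  -19  -23  -27  -31  -35
c: -18  -33  -52  -75  -102  -133

-133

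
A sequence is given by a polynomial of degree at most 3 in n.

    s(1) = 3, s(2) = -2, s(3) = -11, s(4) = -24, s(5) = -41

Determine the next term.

-62

-5 , -9 , -13 , -17
-4 , -4 , -4
Constant second difference = -4, so extend:
-17 − 4 = -21;  -41 − 21 = -62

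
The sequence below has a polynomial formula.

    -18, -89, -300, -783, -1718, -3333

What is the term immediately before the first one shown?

D1: -71  -211  -483  -935  -1615
D2: -140  -272  -452  -680
D3: -132  -180  -228
D4: -48  -48
The fourth differences are constant at -48.
Work back: -132 + 48 = -84;  -140 + 84 = -56;  -71 + 56 = -15;  -18 + 15 = -3

-3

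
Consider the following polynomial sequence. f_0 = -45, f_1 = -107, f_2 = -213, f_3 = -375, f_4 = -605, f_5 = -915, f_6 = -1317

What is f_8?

-2445

Δ: -62 , -106 , -162 , -230 , -310 , -402
Δ²: -44 , -56 , -68 , -80 , -92
Δ³: -12 , -12 , -12 , -12
Constant third difference = -12, so extend:
-92 − 12 = -104;  -402 − 104 = -506;  -1317 − 506 = -1823
-104 − 12 = -116;  -506 − 116 = -622;  -1823 − 622 = -2445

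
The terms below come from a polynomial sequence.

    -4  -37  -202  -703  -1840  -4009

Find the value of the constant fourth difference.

-96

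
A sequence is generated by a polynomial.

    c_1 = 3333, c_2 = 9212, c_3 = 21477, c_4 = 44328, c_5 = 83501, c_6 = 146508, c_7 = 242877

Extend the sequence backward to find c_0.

936

D1: 5879  12265  22851  39173  63007  96369
D2: 6386  10586  16322  23834  33362
D3: 4200  5736  7512  9528
D4: 1536  1776  2016
D5: 240  240
The fifth differences are constant at 240.
Work back: 1536 − 240 = 1296;  4200 − 1296 = 2904;  6386 − 2904 = 3482;  5879 − 3482 = 2397;  3333 − 2397 = 936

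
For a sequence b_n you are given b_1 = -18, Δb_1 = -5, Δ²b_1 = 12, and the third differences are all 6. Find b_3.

Build the table forward from the leading diagonal:
Third differences: 6, 6, 6
Second differences: 12, 18, 24
First differences: -5, 7, 25
b: -18, -23, -16

-16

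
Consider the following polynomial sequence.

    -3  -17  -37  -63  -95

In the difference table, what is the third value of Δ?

Δ: -14, -20, -26, -32
Δ²: -6, -6, -6

-26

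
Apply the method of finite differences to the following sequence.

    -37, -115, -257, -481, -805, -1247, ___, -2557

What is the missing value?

-1825

Using the first 6 terms:
Δ: -78  -142  -224  -324  -442
Δ²: -64  -82  -100  -118
Δ³: -18  -18  -18
Constant third difference = -18.
Extend forward: -118 − 18 = -136;  -442 − 136 = -578;  -1247 − 578 = -1825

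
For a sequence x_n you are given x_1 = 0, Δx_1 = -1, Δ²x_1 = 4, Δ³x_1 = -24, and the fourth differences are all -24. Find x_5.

Build the table forward from the leading diagonal:
Fourth differences: -24, -24, -24, -24, -24
Third differences: -24, -48, -72, -96, -120
Second differences: 4, -20, -68, -140, -236
First differences: -1, 3, -17, -85, -225
x: 0, -1, 2, -15, -100

-100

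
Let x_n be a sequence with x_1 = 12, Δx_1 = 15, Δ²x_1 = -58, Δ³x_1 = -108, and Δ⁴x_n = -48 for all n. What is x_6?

-1813

Build the table forward from the leading diagonal:
Fourth differences: -48, -48, -48, -48, -48, -48
Third differences: -108, -156, -204, -252, -300, -348
Second differences: -58, -166, -322, -526, -778, -1078
First differences: 15, -43, -209, -531, -1057, -1835
x: 12, 27, -16, -225, -756, -1813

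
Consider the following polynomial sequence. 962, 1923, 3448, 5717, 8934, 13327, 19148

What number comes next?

26673

Δ: 961  1525  2269  3217  4393  5821
Δ²: 564  744  948  1176  1428
Δ³: 180  204  228  252
Δ⁴: 24  24  24
Fourth differences constant at 24.
252 + 24 = 276;  1428 + 276 = 1704;  5821 + 1704 = 7525;  19148 + 7525 = 26673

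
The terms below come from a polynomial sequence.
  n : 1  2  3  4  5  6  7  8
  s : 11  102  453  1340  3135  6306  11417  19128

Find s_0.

First differences: 91  351  887  1795  3171  5111  7711
Second differences: 260  536  908  1376  1940  2600
Third differences: 276  372  468  564  660
Fourth differences: 96  96  96  96
The fourth differences are constant at 96.
Work back: 276 − 96 = 180;  260 − 180 = 80;  91 − 80 = 11;  11 − 11 = 0

0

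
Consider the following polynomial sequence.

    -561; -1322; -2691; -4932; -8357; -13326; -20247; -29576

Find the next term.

D1: -761, -1369, -2241, -3425, -4969, -6921, -9329
D2: -608, -872, -1184, -1544, -1952, -2408
D3: -264, -312, -360, -408, -456
D4: -48, -48, -48, -48
Constant fourth difference = -48, so extend:
-456 − 48 = -504;  -2408 − 504 = -2912;  -9329 − 2912 = -12241;  -29576 − 12241 = -41817

-41817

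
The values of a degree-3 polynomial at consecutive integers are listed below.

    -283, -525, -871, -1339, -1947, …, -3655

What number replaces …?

-2713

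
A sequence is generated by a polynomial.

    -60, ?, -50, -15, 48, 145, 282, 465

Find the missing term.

-63

Using the last 6 terms:
Δ: 35  63  97  137  183
Δ²: 28  34  40  46
Δ³: 6  6  6
Constant third difference = 6.
Extend backward: 28 − 6 = 22;  35 − 22 = 13;  -50 − 13 = -63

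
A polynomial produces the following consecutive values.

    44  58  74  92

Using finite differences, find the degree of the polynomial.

First differences: 14, 16, 18
Second differences: 2, 2
The second differences are constant, so the polynomial has degree 2.

2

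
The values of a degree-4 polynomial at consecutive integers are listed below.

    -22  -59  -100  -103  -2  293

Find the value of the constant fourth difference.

Δ: -37, -41, -3, 101, 295
Δ²: -4, 38, 104, 194
Δ³: 42, 66, 90
Δ⁴: 24, 24

24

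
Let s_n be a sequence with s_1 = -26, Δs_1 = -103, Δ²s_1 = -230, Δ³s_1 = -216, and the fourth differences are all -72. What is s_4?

Build the table forward from the leading diagonal:
Δ⁴: -72, -72, -72, -72
Δ³: -216, -288, -360, -432
Δ²: -230, -446, -734, -1094
Δ: -103, -333, -779, -1513
s: -26, -129, -462, -1241

-1241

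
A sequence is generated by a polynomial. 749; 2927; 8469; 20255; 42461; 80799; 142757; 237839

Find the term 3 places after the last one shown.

852149

D1: 2178  5542  11786  22206  38338  61958  95082
D2: 3364  6244  10420  16132  23620  33124
D3: 2880  4176  5712  7488  9504
D4: 1296  1536  1776  2016
D5: 240  240  240
Fifth differences constant at 240.
2016 + 240 = 2256;  9504 + 2256 = 11760;  33124 + 11760 = 44884;  95082 + 44884 = 139966;  237839 + 139966 = 377805
2256 + 240 = 2496;  11760 + 2496 = 14256;  44884 + 14256 = 59140;  139966 + 59140 = 199106;  377805 + 199106 = 576911
2496 + 240 = 2736;  14256 + 2736 = 16992;  59140 + 16992 = 76132;  199106 + 76132 = 275238;  576911 + 275238 = 852149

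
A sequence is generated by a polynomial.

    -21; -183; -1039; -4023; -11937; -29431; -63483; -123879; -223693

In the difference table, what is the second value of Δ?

D1: -162, -856, -2984, -7914, -17494, -34052, -60396, -99814
D2: -694, -2128, -4930, -9580, -16558, -26344, -39418
D3: -1434, -2802, -4650, -6978, -9786, -13074
D4: -1368, -1848, -2328, -2808, -3288
D5: -480, -480, -480, -480

-856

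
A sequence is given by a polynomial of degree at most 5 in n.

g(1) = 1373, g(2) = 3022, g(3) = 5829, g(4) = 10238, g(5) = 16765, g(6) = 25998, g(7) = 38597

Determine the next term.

55294

First differences: 1649, 2807, 4409, 6527, 9233, 12599
Second differences: 1158, 1602, 2118, 2706, 3366
Third differences: 444, 516, 588, 660
Fourth differences: 72, 72, 72
Constant fourth difference = 72, so extend:
660 + 72 = 732;  3366 + 732 = 4098;  12599 + 4098 = 16697;  38597 + 16697 = 55294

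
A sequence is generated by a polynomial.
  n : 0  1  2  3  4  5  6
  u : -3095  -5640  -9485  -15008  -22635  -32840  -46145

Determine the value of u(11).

-180800

Δ: -2545, -3845, -5523, -7627, -10205, -13305
Δ²: -1300, -1678, -2104, -2578, -3100
Δ³: -378, -426, -474, -522
Δ⁴: -48, -48, -48
Constant fourth difference = -48, so extend:
-522 − 48 = -570;  -3100 − 570 = -3670;  -13305 − 3670 = -16975;  -46145 − 16975 = -63120
-570 − 48 = -618;  -3670 − 618 = -4288;  -16975 − 4288 = -21263;  -63120 − 21263 = -84383
-618 − 48 = -666;  -4288 − 666 = -4954;  -21263 − 4954 = -26217;  -84383 − 26217 = -110600
-666 − 48 = -714;  -4954 − 714 = -5668;  -26217 − 5668 = -31885;  -110600 − 31885 = -142485
-714 − 48 = -762;  -5668 − 762 = -6430;  -31885 − 6430 = -38315;  -142485 − 38315 = -180800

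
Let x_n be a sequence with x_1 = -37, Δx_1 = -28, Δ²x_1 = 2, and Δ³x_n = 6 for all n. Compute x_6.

Build the table forward from the leading diagonal:
Third differences: 6  6  6  6  6  6
Second differences: 2  8  14  20  26  32
First differences: -28  -26  -18  -4  16  42
x: -37  -65  -91  -109  -113  -97

-97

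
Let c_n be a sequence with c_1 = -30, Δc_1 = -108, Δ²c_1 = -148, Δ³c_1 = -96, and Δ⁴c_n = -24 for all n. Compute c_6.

Build the table forward from the leading diagonal:
D4: -24, -24, -24, -24, -24, -24
D3: -96, -120, -144, -168, -192, -216
D2: -148, -244, -364, -508, -676, -868
D1: -108, -256, -500, -864, -1372, -2048
c: -30, -138, -394, -894, -1758, -3130

-3130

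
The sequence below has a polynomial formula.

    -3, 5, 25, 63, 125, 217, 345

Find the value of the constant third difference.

6

D1: 8, 20, 38, 62, 92, 128
D2: 12, 18, 24, 30, 36
D3: 6, 6, 6, 6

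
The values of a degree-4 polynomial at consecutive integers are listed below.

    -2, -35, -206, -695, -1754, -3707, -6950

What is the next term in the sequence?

First differences: -33  -171  -489  -1059  -1953  -3243
Second differences: -138  -318  -570  -894  -1290
Third differences: -180  -252  -324  -396
Fourth differences: -72  -72  -72
Constant fourth difference = -72, so extend:
-396 − 72 = -468;  -1290 − 468 = -1758;  -3243 − 1758 = -5001;  -6950 − 5001 = -11951

-11951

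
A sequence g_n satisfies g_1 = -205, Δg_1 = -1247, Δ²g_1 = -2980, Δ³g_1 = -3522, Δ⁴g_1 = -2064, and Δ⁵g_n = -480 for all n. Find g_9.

-462213

Build the table forward from the leading diagonal:
D5: -480, -480, -480, -480, -480, -480, -480, -480, -480
D4: -2064, -2544, -3024, -3504, -3984, -4464, -4944, -5424, -5904
D3: -3522, -5586, -8130, -11154, -14658, -18642, -23106, -28050, -33474
D2: -2980, -6502, -12088, -20218, -31372, -46030, -64672, -87778, -115828
D1: -1247, -4227, -10729, -22817, -43035, -74407, -120437, -185109, -272887
g: -205, -1452, -5679, -16408, -39225, -82260, -156667, -277104, -462213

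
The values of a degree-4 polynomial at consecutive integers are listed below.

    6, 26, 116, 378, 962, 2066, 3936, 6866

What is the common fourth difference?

48

First differences: 20, 90, 262, 584, 1104, 1870, 2930
Second differences: 70, 172, 322, 520, 766, 1060
Third differences: 102, 150, 198, 246, 294
Fourth differences: 48, 48, 48, 48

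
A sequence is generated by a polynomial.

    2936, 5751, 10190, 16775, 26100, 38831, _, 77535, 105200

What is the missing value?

55706

Using the first 6 terms:
2815, 4439, 6585, 9325, 12731
1624, 2146, 2740, 3406
522, 594, 666
72, 72
Constant fourth difference = 72.
Extend forward: 666 + 72 = 738;  3406 + 738 = 4144;  12731 + 4144 = 16875;  38831 + 16875 = 55706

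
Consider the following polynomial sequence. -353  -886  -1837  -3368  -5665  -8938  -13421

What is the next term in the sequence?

-19372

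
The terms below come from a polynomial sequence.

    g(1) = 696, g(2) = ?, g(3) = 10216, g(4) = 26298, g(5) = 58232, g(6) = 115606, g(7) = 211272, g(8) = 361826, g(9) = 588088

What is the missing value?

Using the last 7 terms:
D1: 16082  31934  57374  95666  150554  226262
D2: 15852  25440  38292  54888  75708
D3: 9588  12852  16596  20820
D4: 3264  3744  4224
D5: 480  480
Constant fifth difference = 480.
Extend backward: 3264 − 480 = 2784;  9588 − 2784 = 6804;  15852 − 6804 = 9048;  16082 − 9048 = 7034;  10216 − 7034 = 3182

3182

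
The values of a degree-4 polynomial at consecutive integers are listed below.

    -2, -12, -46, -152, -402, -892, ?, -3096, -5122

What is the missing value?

-1742

Using the first 6 terms:
First differences: -10, -34, -106, -250, -490
Second differences: -24, -72, -144, -240
Third differences: -48, -72, -96
Fourth differences: -24, -24
Constant fourth difference = -24.
Extend forward: -96 − 24 = -120;  -240 − 120 = -360;  -490 − 360 = -850;  -892 − 850 = -1742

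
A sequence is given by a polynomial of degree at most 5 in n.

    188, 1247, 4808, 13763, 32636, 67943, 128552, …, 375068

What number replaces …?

226043

Using the first 7 terms:
1059  3561  8955  18873  35307  60609
2502  5394  9918  16434  25302
2892  4524  6516  8868
1632  1992  2352
360  360
Constant fifth difference = 360.
Extend forward: 2352 + 360 = 2712;  8868 + 2712 = 11580;  25302 + 11580 = 36882;  60609 + 36882 = 97491;  128552 + 97491 = 226043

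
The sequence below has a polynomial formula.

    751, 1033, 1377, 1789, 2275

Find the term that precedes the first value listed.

525

D1: 282, 344, 412, 486
D2: 62, 68, 74
D3: 6, 6
The third differences are constant at 6.
Work back: 62 − 6 = 56;  282 − 56 = 226;  751 − 226 = 525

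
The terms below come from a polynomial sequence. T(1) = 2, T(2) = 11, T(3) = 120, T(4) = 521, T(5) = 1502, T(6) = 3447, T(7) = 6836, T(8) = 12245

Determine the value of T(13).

96470

D1: 9, 109, 401, 981, 1945, 3389, 5409
D2: 100, 292, 580, 964, 1444, 2020
D3: 192, 288, 384, 480, 576
D4: 96, 96, 96, 96
Constant fourth difference = 96, so extend:
576 + 96 = 672;  2020 + 672 = 2692;  5409 + 2692 = 8101;  12245 + 8101 = 20346
672 + 96 = 768;  2692 + 768 = 3460;  8101 + 3460 = 11561;  20346 + 11561 = 31907
768 + 96 = 864;  3460 + 864 = 4324;  11561 + 4324 = 15885;  31907 + 15885 = 47792
864 + 96 = 960;  4324 + 960 = 5284;  15885 + 5284 = 21169;  47792 + 21169 = 68961
960 + 96 = 1056;  5284 + 1056 = 6340;  21169 + 6340 = 27509;  68961 + 27509 = 96470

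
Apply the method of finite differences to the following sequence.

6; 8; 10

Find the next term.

12

Δ: 2 , 2
Constant first difference = 2, so extend:
10 + 2 = 12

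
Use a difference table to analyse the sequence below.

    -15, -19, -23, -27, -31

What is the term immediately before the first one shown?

Δ: -4  -4  -4  -4
The first differences are constant at -4.
Work back: -15 + 4 = -11

-11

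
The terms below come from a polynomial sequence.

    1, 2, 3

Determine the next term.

4

1  1
First differences constant at 1.
3 + 1 = 4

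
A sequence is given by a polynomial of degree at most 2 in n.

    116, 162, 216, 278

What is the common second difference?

First differences: 46, 54, 62
Second differences: 8, 8

8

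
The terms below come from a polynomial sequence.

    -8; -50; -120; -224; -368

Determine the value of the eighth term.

-1100

D1: -42, -70, -104, -144
D2: -28, -34, -40
D3: -6, -6
Constant third difference = -6, so extend:
-40 − 6 = -46;  -144 − 46 = -190;  -368 − 190 = -558
-46 − 6 = -52;  -190 − 52 = -242;  -558 − 242 = -800
-52 − 6 = -58;  -242 − 58 = -300;  -800 − 300 = -1100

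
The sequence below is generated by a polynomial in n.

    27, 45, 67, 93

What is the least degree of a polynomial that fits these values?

2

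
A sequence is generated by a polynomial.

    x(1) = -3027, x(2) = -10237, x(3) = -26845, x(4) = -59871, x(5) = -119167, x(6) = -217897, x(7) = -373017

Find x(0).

D1: -7210, -16608, -33026, -59296, -98730, -155120
D2: -9398, -16418, -26270, -39434, -56390
D3: -7020, -9852, -13164, -16956
D4: -2832, -3312, -3792
D5: -480, -480
The fifth differences are constant at -480.
Work back: -2832 + 480 = -2352;  -7020 + 2352 = -4668;  -9398 + 4668 = -4730;  -7210 + 4730 = -2480;  -3027 + 2480 = -547

-547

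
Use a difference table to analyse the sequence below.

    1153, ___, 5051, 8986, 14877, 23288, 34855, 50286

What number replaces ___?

2580

Using the last 6 terms:
First differences: 3935, 5891, 8411, 11567, 15431
Second differences: 1956, 2520, 3156, 3864
Third differences: 564, 636, 708
Fourth differences: 72, 72
Constant fourth difference = 72.
Extend backward: 564 − 72 = 492;  1956 − 492 = 1464;  3935 − 1464 = 2471;  5051 − 2471 = 2580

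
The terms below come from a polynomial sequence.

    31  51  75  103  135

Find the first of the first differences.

20

First differences: 20, 24, 28, 32
Second differences: 4, 4, 4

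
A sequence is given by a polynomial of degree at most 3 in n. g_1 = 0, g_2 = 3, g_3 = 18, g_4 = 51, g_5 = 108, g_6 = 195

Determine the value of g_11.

First differences: 3, 15, 33, 57, 87
Second differences: 12, 18, 24, 30
Third differences: 6, 6, 6
Constant third difference = 6, so extend:
30 + 6 = 36;  87 + 36 = 123;  195 + 123 = 318
36 + 6 = 42;  123 + 42 = 165;  318 + 165 = 483
42 + 6 = 48;  165 + 48 = 213;  483 + 213 = 696
48 + 6 = 54;  213 + 54 = 267;  696 + 267 = 963
54 + 6 = 60;  267 + 60 = 327;  963 + 327 = 1290

1290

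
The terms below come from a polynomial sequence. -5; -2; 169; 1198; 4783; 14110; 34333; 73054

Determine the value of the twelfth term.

First differences: 3, 171, 1029, 3585, 9327, 20223, 38721
Second differences: 168, 858, 2556, 5742, 10896, 18498
Third differences: 690, 1698, 3186, 5154, 7602
Fourth differences: 1008, 1488, 1968, 2448
Fifth differences: 480, 480, 480
Constant fifth difference = 480, so extend:
2448 + 480 = 2928;  7602 + 2928 = 10530;  18498 + 10530 = 29028;  38721 + 29028 = 67749;  73054 + 67749 = 140803
2928 + 480 = 3408;  10530 + 3408 = 13938;  29028 + 13938 = 42966;  67749 + 42966 = 110715;  140803 + 110715 = 251518
3408 + 480 = 3888;  13938 + 3888 = 17826;  42966 + 17826 = 60792;  110715 + 60792 = 171507;  251518 + 171507 = 423025
3888 + 480 = 4368;  17826 + 4368 = 22194;  60792 + 22194 = 82986;  171507 + 82986 = 254493;  423025 + 254493 = 677518

677518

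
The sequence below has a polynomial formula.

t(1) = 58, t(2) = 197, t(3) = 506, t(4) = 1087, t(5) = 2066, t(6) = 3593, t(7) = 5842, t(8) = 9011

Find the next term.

13322

D1: 139, 309, 581, 979, 1527, 2249, 3169
D2: 170, 272, 398, 548, 722, 920
D3: 102, 126, 150, 174, 198
D4: 24, 24, 24, 24
Fourth differences constant at 24.
198 + 24 = 222;  920 + 222 = 1142;  3169 + 1142 = 4311;  9011 + 4311 = 13322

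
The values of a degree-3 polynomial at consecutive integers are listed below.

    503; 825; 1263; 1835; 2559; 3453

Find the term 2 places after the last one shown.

5823

Δ: 322, 438, 572, 724, 894
Δ²: 116, 134, 152, 170
Δ³: 18, 18, 18
Third differences constant at 18.
170 + 18 = 188;  894 + 188 = 1082;  3453 + 1082 = 4535
188 + 18 = 206;  1082 + 206 = 1288;  4535 + 1288 = 5823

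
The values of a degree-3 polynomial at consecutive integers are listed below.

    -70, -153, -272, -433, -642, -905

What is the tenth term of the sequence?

-2617

First differences: -83, -119, -161, -209, -263
Second differences: -36, -42, -48, -54
Third differences: -6, -6, -6
The third differences are constant (-6).
-54 − 6 = -60;  -263 − 60 = -323;  -905 − 323 = -1228
-60 − 6 = -66;  -323 − 66 = -389;  -1228 − 389 = -1617
-66 − 6 = -72;  -389 − 72 = -461;  -1617 − 461 = -2078
-72 − 6 = -78;  -461 − 78 = -539;  -2078 − 539 = -2617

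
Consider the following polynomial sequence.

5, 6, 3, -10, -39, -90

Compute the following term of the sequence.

Δ: 1, -3, -13, -29, -51
Δ²: -4, -10, -16, -22
Δ³: -6, -6, -6
Third differences constant at -6.
-22 − 6 = -28;  -51 − 28 = -79;  -90 − 79 = -169

-169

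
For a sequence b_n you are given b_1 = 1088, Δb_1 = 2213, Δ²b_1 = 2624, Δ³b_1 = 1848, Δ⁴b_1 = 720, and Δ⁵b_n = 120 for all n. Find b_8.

164083

Build the table forward from the leading diagonal:
D5: 120, 120, 120, 120, 120, 120, 120, 120
D4: 720, 840, 960, 1080, 1200, 1320, 1440, 1560
D3: 1848, 2568, 3408, 4368, 5448, 6648, 7968, 9408
D2: 2624, 4472, 7040, 10448, 14816, 20264, 26912, 34880
D1: 2213, 4837, 9309, 16349, 26797, 41613, 61877, 88789
b: 1088, 3301, 8138, 17447, 33796, 60593, 102206, 164083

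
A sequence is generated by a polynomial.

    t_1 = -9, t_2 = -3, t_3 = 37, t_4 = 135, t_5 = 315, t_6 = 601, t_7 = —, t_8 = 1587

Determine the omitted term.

1017

Using the first 6 terms:
6, 40, 98, 180, 286
34, 58, 82, 106
24, 24, 24
Constant third difference = 24.
Extend forward: 106 + 24 = 130;  286 + 130 = 416;  601 + 416 = 1017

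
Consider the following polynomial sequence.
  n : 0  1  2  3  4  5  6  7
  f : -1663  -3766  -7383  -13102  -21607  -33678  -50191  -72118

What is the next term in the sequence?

-100527

Δ: -2103, -3617, -5719, -8505, -12071, -16513, -21927
Δ²: -1514, -2102, -2786, -3566, -4442, -5414
Δ³: -588, -684, -780, -876, -972
Δ⁴: -96, -96, -96, -96
Fourth differences constant at -96.
-972 − 96 = -1068;  -5414 − 1068 = -6482;  -21927 − 6482 = -28409;  -72118 − 28409 = -100527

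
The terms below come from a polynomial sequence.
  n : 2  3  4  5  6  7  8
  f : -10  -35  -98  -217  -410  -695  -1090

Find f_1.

-5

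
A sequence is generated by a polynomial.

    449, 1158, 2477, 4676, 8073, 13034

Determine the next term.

Δ: 709  1319  2199  3397  4961
Δ²: 610  880  1198  1564
Δ³: 270  318  366
Δ⁴: 48  48
Constant fourth difference = 48, so extend:
366 + 48 = 414;  1564 + 414 = 1978;  4961 + 1978 = 6939;  13034 + 6939 = 19973

19973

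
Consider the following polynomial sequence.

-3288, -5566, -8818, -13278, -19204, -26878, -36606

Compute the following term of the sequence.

Δ: -2278  -3252  -4460  -5926  -7674  -9728
Δ²: -974  -1208  -1466  -1748  -2054
Δ³: -234  -258  -282  -306
Δ⁴: -24  -24  -24
Fourth differences constant at -24.
-306 − 24 = -330;  -2054 − 330 = -2384;  -9728 − 2384 = -12112;  -36606 − 12112 = -48718

-48718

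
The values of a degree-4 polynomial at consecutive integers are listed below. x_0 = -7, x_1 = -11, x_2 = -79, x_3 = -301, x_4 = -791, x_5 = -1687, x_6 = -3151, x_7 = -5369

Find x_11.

-26341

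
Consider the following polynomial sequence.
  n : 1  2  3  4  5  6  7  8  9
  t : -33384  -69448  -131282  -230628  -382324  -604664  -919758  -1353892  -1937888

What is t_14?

-8547448

D1: -36064 , -61834 , -99346 , -151696 , -222340 , -315094 , -434134 , -583996
D2: -25770 , -37512 , -52350 , -70644 , -92754 , -119040 , -149862
D3: -11742 , -14838 , -18294 , -22110 , -26286 , -30822
D4: -3096 , -3456 , -3816 , -4176 , -4536
D5: -360 , -360 , -360 , -360
Constant fifth difference = -360, so extend:
-4536 − 360 = -4896;  -30822 − 4896 = -35718;  -149862 − 35718 = -185580;  -583996 − 185580 = -769576;  -1937888 − 769576 = -2707464
-4896 − 360 = -5256;  -35718 − 5256 = -40974;  -185580 − 40974 = -226554;  -769576 − 226554 = -996130;  -2707464 − 996130 = -3703594
-5256 − 360 = -5616;  -40974 − 5616 = -46590;  -226554 − 46590 = -273144;  -996130 − 273144 = -1269274;  -3703594 − 1269274 = -4972868
-5616 − 360 = -5976;  -46590 − 5976 = -52566;  -273144 − 52566 = -325710;  -1269274 − 325710 = -1594984;  -4972868 − 1594984 = -6567852
-5976 − 360 = -6336;  -52566 − 6336 = -58902;  -325710 − 58902 = -384612;  -1594984 − 384612 = -1979596;  -6567852 − 1979596 = -8547448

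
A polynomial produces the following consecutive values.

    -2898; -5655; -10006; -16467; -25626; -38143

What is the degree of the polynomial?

4

Δ: -2757, -4351, -6461, -9159, -12517
Δ²: -1594, -2110, -2698, -3358
Δ³: -516, -588, -660
Δ⁴: -72, -72
The fourth differences are constant, so the polynomial has degree 4.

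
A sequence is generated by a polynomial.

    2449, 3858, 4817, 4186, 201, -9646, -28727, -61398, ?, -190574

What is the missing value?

Using the first 8 terms:
1409  959  -631  -3985  -9847  -19081  -32671
-450  -1590  -3354  -5862  -9234  -13590
-1140  -1764  -2508  -3372  -4356
-624  -744  -864  -984
-120  -120  -120
Constant fifth difference = -120.
Extend forward: -984 − 120 = -1104;  -4356 − 1104 = -5460;  -13590 − 5460 = -19050;  -32671 − 19050 = -51721;  -61398 − 51721 = -113119

-113119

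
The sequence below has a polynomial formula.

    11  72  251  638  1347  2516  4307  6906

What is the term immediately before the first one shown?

61, 179, 387, 709, 1169, 1791, 2599
118, 208, 322, 460, 622, 808
90, 114, 138, 162, 186
24, 24, 24, 24
The fourth differences are constant at 24.
Work back: 90 − 24 = 66;  118 − 66 = 52;  61 − 52 = 9;  11 − 9 = 2

2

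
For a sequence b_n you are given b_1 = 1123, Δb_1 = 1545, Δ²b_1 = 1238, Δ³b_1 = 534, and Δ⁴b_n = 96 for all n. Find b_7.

41083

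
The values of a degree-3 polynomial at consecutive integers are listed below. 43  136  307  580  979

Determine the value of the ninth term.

4315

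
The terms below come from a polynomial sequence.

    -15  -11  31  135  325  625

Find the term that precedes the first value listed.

4  42  104  190  300
38  62  86  110
24  24  24
The third differences are constant at 24.
Work back: 38 − 24 = 14;  4 − 14 = -10;  -15 + 10 = -5

-5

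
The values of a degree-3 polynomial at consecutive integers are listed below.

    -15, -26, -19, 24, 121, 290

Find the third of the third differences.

Δ: -11, 7, 43, 97, 169
Δ²: 18, 36, 54, 72
Δ³: 18, 18, 18

18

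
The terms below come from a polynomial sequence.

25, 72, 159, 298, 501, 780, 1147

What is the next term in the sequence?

1614

First differences: 47, 87, 139, 203, 279, 367
Second differences: 40, 52, 64, 76, 88
Third differences: 12, 12, 12, 12
Constant third difference = 12, so extend:
88 + 12 = 100;  367 + 100 = 467;  1147 + 467 = 1614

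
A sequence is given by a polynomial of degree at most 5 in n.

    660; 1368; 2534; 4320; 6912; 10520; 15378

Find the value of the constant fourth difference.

First differences: 708, 1166, 1786, 2592, 3608, 4858
Second differences: 458, 620, 806, 1016, 1250
Third differences: 162, 186, 210, 234
Fourth differences: 24, 24, 24

24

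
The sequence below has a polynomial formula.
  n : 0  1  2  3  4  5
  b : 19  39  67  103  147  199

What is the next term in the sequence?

First differences: 20, 28, 36, 44, 52
Second differences: 8, 8, 8, 8
Constant second difference = 8, so extend:
52 + 8 = 60;  199 + 60 = 259

259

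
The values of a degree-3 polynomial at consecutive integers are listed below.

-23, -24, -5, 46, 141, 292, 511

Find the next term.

First differences: -1, 19, 51, 95, 151, 219
Second differences: 20, 32, 44, 56, 68
Third differences: 12, 12, 12, 12
The third differences are constant (12).
68 + 12 = 80;  219 + 80 = 299;  511 + 299 = 810

810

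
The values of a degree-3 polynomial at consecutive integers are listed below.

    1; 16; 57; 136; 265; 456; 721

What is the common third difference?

First differences: 15, 41, 79, 129, 191, 265
Second differences: 26, 38, 50, 62, 74
Third differences: 12, 12, 12, 12

12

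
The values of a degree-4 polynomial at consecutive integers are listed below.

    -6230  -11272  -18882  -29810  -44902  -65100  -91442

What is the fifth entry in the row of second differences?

-6144

D1: -5042, -7610, -10928, -15092, -20198, -26342
D2: -2568, -3318, -4164, -5106, -6144
D3: -750, -846, -942, -1038
D4: -96, -96, -96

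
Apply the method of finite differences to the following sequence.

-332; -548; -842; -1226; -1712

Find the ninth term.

-216, -294, -384, -486
-78, -90, -102
-12, -12
Third differences constant at -12.
-102 − 12 = -114;  -486 − 114 = -600;  -1712 − 600 = -2312
-114 − 12 = -126;  -600 − 126 = -726;  -2312 − 726 = -3038
-126 − 12 = -138;  -726 − 138 = -864;  -3038 − 864 = -3902
-138 − 12 = -150;  -864 − 150 = -1014;  -3902 − 1014 = -4916

-4916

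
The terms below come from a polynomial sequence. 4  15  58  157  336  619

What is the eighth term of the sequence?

1593

11, 43, 99, 179, 283
32, 56, 80, 104
24, 24, 24
The third differences are constant (24).
104 + 24 = 128;  283 + 128 = 411;  619 + 411 = 1030
128 + 24 = 152;  411 + 152 = 563;  1030 + 563 = 1593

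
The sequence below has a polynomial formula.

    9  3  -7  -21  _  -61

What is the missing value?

-39

Using the first 4 terms:
First differences: -6  -10  -14
Second differences: -4  -4
Constant second difference = -4.
Extend forward: -14 − 4 = -18;  -21 − 18 = -39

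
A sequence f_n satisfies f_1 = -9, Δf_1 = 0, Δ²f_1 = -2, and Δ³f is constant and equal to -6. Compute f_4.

Build the table forward from the leading diagonal:
Third differences: -6  -6  -6  -6
Second differences: -2  -8  -14  -20
First differences: 0  -2  -10  -24
f: -9  -9  -11  -21

-21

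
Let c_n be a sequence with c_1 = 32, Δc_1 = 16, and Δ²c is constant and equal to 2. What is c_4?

Build the table forward from the leading diagonal:
Second differences: 2, 2, 2, 2
First differences: 16, 18, 20, 22
c: 32, 48, 66, 86

86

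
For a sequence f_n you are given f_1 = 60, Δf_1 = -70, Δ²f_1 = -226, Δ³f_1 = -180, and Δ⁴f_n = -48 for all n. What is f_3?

-306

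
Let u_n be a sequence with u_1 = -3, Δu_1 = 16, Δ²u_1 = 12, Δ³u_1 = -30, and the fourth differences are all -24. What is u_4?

Build the table forward from the leading diagonal:
Δ⁴: -24, -24, -24, -24
Δ³: -30, -54, -78, -102
Δ²: 12, -18, -72, -150
Δ: 16, 28, 10, -62
u: -3, 13, 41, 51

51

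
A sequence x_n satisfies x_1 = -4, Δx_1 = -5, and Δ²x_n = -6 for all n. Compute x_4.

Build the table forward from the leading diagonal:
Second differences: -6, -6, -6, -6
First differences: -5, -11, -17, -23
x: -4, -9, -20, -37

-37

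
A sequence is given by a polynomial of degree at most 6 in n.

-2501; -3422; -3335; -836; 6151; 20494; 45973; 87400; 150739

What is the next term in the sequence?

-921, 87, 2499, 6987, 14343, 25479, 41427, 63339
1008, 2412, 4488, 7356, 11136, 15948, 21912
1404, 2076, 2868, 3780, 4812, 5964
672, 792, 912, 1032, 1152
120, 120, 120, 120
The fifth differences are constant (120).
1152 + 120 = 1272;  5964 + 1272 = 7236;  21912 + 7236 = 29148;  63339 + 29148 = 92487;  150739 + 92487 = 243226

243226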